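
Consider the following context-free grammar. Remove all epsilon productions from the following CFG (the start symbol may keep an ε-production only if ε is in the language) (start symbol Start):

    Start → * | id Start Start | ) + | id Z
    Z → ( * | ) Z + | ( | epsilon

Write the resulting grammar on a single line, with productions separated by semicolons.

The nullable symbols are {Z}.
ε ∉ L(G), so no ε-production is kept.
For each production, add variants omitting each subset of nullable occurrences: Start → id Z gives id Z | id. Z → ) Z + gives ) Z + | ) +.

Start → * | id Start Start | ) + | id Z | id; Z → ( * | ) Z + | ) + | (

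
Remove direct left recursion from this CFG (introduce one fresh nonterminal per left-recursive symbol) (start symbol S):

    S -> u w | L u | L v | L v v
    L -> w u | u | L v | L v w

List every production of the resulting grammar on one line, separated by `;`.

Directly left-recursive nonterminal: L.
For L: α = {v, v w}, β = {w u, u}. Rewrite as L → β L' and L' → α L' | ε.

S -> u w | L u | L v | L v v; L -> w u L' | u L'; L' -> v L' | v w L' | ε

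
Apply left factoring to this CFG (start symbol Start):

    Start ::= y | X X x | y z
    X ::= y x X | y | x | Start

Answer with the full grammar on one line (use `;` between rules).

Start has alternatives sharing prefix 'y': factor to Start → y Start1 with Start1 → ε | z.
X has alternatives sharing prefix 'y': factor to X → y X1 with X1 → x X | ε.

Start ::= X X x | y Start1; X ::= x | Start | y X1; Start1 ::= epsilon | z; X1 ::= x X | epsilon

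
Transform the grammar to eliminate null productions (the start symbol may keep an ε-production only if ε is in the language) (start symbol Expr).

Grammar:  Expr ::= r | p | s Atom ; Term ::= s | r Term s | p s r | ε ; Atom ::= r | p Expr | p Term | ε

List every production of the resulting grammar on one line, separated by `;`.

Expr ::= r | p | s Atom | s; Term ::= s | r Term s | r s | p s r; Atom ::= r | p Expr | p Term | p

The nullable symbols are {Atom, Term}.
ε ∉ L(G), so no ε-production is kept.
Expand every rule over subsets of its nullable positions: Expr → s Atom gives s Atom | s. Term → r Term s gives r Term s | r s. Atom → p Term gives p Term | p.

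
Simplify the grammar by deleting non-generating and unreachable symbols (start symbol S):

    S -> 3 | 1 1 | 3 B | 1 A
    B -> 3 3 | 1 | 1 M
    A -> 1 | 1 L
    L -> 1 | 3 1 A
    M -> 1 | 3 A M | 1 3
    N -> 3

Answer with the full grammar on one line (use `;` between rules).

Generating nonterminals: {A, B, L, M, N, S}.
Reachable from S after that: {A, B, L, M, S}.
Removed useless symbols: {N} and every production mentioning them.

S -> 3 | 1 1 | 3 B | 1 A; B -> 3 3 | 1 | 1 M; A -> 1 | 1 L; L -> 1 | 3 1 A; M -> 1 | 3 A M | 1 3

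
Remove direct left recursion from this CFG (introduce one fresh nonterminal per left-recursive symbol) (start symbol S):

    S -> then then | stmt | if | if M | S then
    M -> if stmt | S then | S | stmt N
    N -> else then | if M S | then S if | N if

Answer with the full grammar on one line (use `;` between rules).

S, N are directly left-recursive.
For S: α = {then}, β = {then then, stmt, if, if M}. Rewrite as S → β S' and S' → α S' | ε.
For N: α = {if}, β = {else then, if M S, then S if}. Rewrite as N → β N' and N' → α N' | ε.

S -> then then S' | stmt S' | if S' | if M S'; M -> if stmt | S then | S | stmt N; N -> else then N' | if M S N' | then S if N'; S' -> then S' | ε; N' -> if N' | ε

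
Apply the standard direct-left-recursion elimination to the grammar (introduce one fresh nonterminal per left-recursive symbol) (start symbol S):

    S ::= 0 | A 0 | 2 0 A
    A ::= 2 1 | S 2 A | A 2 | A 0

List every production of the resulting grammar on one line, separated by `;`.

S ::= 0 | A 0 | 2 0 A; A ::= 2 1 A' | S 2 A A'; A' ::= 2 A' | 0 A' | ε

Left recursion appears on A.
For A: α = {2, 0}, β = {2 1, S 2 A}. Rewrite as A → β A' and A' → α A' | ε.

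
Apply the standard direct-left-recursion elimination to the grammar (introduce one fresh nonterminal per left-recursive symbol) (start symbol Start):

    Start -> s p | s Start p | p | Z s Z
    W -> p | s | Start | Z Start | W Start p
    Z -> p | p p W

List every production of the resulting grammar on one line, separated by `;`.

Directly left-recursive nonterminal: W.
For W: α = {Start p}, β = {p, s, Start, Z Start}. Rewrite as W → β W1 and W1 → α W1 | ε.

Start -> s p | s Start p | p | Z s Z; W -> p W1 | s W1 | Start W1 | Z Start W1; Z -> p | p p W; W1 -> Start p W1 | ε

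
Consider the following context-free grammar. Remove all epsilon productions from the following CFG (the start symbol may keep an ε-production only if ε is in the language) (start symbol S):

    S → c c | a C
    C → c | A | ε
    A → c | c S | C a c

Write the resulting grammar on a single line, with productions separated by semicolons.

S → c c | a C | a; C → c | A; A → c | c S | C a c | a c

The nullable symbols are {C}.
ε ∉ L(G), so no ε-production is kept.
Expand every rule over subsets of its nullable positions: S → a C gives a C | a. A → C a c gives C a c | a c.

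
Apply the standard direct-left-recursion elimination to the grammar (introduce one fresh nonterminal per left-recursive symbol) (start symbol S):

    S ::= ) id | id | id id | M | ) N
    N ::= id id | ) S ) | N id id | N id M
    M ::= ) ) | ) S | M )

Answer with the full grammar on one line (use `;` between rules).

Left recursion appears on N, M.
For N: α = {id id, id M}, β = {id id, ) S )}. Rewrite as N → β N' and N' → α N' | ε.
For M: α = {)}, β = {) ), ) S}. Rewrite as M → β M' and M' → α M' | ε.

S ::= ) id | id | id id | M | ) N; N ::= id id N' | ) S ) N'; M ::= ) ) M' | ) S M'; N' ::= id id N' | id M N' | epsilon; M' ::= ) M' | epsilon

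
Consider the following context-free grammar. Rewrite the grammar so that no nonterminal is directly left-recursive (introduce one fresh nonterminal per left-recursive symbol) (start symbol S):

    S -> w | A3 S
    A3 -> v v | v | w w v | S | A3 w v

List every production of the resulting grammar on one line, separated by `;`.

A3 is directly left-recursive.
For A3: α = {w v}, β = {v v, v, w w v, S}. Rewrite as A3 → β A3' and A3' → α A3' | ε.

S -> w | A3 S; A3 -> v v A3' | v A3' | w w v A3' | S A3'; A3' -> w v A3' | ε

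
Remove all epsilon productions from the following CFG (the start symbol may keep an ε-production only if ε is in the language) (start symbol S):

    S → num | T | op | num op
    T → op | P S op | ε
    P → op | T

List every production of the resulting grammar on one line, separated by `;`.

Nullable nonterminals: {P, S, T}.
ε ∈ L(G) since S is nullable, so keep S → ε.
Add the nullable-subset variants: T → P S op gives P S op | P op | S op.

S → num | T | op | num op | ε; T → op | P S op | P op | S op; P → op | T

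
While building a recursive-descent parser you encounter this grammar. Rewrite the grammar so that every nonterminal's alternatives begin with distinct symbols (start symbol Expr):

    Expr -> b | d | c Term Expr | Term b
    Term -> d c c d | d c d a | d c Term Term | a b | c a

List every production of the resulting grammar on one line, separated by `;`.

Term has alternatives sharing prefix 'd c': factor to Term → d c Term1 with Term1 → c d | d a | Term Term.

Expr -> b | d | c Term Expr | Term b; Term -> a b | c a | d c Term1; Term1 -> c d | d a | Term Term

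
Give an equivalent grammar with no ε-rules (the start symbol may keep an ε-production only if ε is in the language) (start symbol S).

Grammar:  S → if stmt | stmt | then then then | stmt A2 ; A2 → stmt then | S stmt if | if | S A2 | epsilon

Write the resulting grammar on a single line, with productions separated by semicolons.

Nullable set = {A2}.
ε ∉ L(G), so no ε-production is kept.
Expand every rule over subsets of its nullable positions: A2 → S A2 gives S A2 | S.

S → if stmt | stmt | then then then | stmt A2; A2 → stmt then | S stmt if | if | S A2 | S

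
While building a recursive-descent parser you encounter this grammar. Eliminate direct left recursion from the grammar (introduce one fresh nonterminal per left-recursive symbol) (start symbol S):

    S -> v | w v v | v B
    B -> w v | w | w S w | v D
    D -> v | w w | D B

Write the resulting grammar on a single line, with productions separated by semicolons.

Left recursion appears on D.
For D: α = {B}, β = {v, w w}. Rewrite as D → β D' and D' → α D' | ε.

S -> v | w v v | v B; B -> w v | w | w S w | v D; D -> v D' | w w D'; D' -> B D' | epsilon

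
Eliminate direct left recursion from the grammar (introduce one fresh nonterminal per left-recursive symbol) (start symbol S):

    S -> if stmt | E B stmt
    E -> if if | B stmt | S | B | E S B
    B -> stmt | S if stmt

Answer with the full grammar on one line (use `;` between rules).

S -> if stmt | E B stmt; E -> if if E' | B stmt E' | S E' | B E'; B -> stmt | S if stmt; E' -> S B E' | ε

Left recursion appears on E.
For E: α = {S B}, β = {if if, B stmt, S, B}. Rewrite as E → β E' and E' → α E' | ε.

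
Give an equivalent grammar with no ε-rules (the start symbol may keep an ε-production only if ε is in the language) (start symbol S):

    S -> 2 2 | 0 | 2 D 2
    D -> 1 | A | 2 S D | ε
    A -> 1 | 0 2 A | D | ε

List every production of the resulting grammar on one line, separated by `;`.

The nullable symbols are {A, D}.
ε ∉ L(G), so no ε-production is kept.
For each production, add variants omitting each subset of nullable occurrences: D → 2 S D gives 2 S D | 2 S. A → 0 2 A gives 0 2 A | 0 2.

S -> 2 2 | 0 | 2 D 2; D -> 1 | A | 2 S D | 2 S; A -> 1 | 0 2 A | 0 2 | D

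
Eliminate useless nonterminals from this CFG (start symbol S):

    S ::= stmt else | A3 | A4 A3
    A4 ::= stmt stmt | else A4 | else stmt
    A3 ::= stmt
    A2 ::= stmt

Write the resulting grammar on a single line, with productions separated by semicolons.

Generating nonterminals: {A2, A3, A4, S}.
Reachable from S after that: {A3, A4, S}.
Removed useless symbols: {A2} and every production mentioning them.

S ::= stmt else | A3 | A4 A3; A4 ::= stmt stmt | else A4 | else stmt; A3 ::= stmt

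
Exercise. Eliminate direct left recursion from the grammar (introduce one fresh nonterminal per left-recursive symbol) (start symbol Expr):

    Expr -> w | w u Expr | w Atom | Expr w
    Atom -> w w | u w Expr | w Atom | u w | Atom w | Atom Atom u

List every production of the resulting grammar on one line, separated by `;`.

Expr -> w Expr1 | w u Expr Expr1 | w Atom Expr1; Atom -> w w Atom1 | u w Expr Atom1 | w Atom Atom1 | u w Atom1; Expr1 -> w Expr1 | eps; Atom1 -> w Atom1 | Atom u Atom1 | eps

Directly left-recursive nonterminals: Expr, Atom.
For Expr: α = {w}, β = {w, w u Expr, w Atom}. Rewrite as Expr → β Expr1 and Expr1 → α Expr1 | ε.
For Atom: α = {w, Atom u}, β = {w w, u w Expr, w Atom, u w}. Rewrite as Atom → β Atom1 and Atom1 → α Atom1 | ε.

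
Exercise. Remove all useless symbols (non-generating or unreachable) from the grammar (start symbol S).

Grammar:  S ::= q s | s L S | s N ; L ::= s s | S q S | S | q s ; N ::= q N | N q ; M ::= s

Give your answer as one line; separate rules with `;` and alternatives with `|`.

Generating nonterminals: {L, M, S}.
Reachable from S after that: {L, S}.
Removed useless symbols: {M, N} and every production mentioning them.

S ::= q s | s L S; L ::= s s | S q S | S | q s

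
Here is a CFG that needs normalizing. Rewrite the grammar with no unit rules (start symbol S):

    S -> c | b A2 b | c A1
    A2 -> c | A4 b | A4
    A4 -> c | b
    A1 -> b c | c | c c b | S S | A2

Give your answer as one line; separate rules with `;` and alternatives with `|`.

S -> c | b A2 b | c A1; A2 -> c | b | A4 b; A4 -> c | b; A1 -> c | b | A4 b | b c | c c b | S S

Unit pairs: A1 ⇒* {A2, A4}; A2 ⇒* {A4}.
For each unit pair (A, B), copy every non-unit production of B to A, then drop all unit productions.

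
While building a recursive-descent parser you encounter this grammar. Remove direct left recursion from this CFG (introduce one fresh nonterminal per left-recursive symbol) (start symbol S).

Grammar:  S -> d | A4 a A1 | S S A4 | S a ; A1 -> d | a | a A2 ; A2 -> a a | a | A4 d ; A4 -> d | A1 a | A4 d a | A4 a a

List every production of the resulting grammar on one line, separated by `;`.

S -> d S' | A4 a A1 S'; A1 -> d | a | a A2; A2 -> a a | a | A4 d; A4 -> d A4' | A1 a A4'; S' -> S A4 S' | a S' | ε; A4' -> d a A4' | a a A4' | ε

S, A4 are directly left-recursive.
For S: α = {S A4, a}, β = {d, A4 a A1}. Rewrite as S → β S' and S' → α S' | ε.
For A4: α = {d a, a a}, β = {d, A1 a}. Rewrite as A4 → β A4' and A4' → α A4' | ε.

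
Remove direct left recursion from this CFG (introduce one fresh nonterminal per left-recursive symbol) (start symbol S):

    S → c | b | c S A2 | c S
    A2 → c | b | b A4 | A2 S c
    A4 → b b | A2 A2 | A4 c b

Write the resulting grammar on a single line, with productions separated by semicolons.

Directly left-recursive nonterminals: A2, A4.
For A2: α = {S c}, β = {c, b, b A4}. Rewrite as A2 → β A2' and A2' → α A2' | ε.
For A4: α = {c b}, β = {b b, A2 A2}. Rewrite as A4 → β A4' and A4' → α A4' | ε.

S → c | b | c S A2 | c S; A2 → c A2' | b A2' | b A4 A2'; A4 → b b A4' | A2 A2 A4'; A2' → S c A2' | ε; A4' → c b A4' | ε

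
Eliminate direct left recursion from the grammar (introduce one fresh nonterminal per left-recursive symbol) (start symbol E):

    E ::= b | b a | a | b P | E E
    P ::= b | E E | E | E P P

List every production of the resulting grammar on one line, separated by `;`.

E ::= b E' | b a E' | a E' | b P E'; P ::= b | E E | E | E P P; E' ::= E E' | ε

Directly left-recursive nonterminal: E.
For E: α = {E}, β = {b, b a, a, b P}. Rewrite as E → β E' and E' → α E' | ε.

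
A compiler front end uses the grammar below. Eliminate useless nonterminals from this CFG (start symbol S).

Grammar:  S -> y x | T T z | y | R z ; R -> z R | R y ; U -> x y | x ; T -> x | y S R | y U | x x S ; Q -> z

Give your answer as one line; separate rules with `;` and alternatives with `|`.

Generating nonterminals: {Q, S, T, U}.
Reachable from S after that: {S, T, U}.
Removed useless symbols: {Q, R} and every production mentioning them.

S -> y x | T T z | y; U -> x y | x; T -> x | y U | x x S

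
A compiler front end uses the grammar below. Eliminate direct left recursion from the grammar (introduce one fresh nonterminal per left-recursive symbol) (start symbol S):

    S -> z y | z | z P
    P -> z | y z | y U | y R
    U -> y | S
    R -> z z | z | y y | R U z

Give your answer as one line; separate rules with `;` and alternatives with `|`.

Left recursion appears on R.
For R: α = {U z}, β = {z z, z, y y}. Rewrite as R → β R' and R' → α R' | ε.

S -> z y | z | z P; P -> z | y z | y U | y R; U -> y | S; R -> z z R' | z R' | y y R'; R' -> U z R' | ε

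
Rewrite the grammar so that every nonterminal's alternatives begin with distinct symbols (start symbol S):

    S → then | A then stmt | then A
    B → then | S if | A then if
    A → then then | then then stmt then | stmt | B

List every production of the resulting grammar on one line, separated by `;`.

S has alternatives sharing prefix 'then': factor to S → then S' with S' → ε | A.
A has alternatives sharing prefix 'then then': factor to A → then then A' with A' → ε | stmt then.

S → A then stmt | then S'; B → then | S if | A then if; A → stmt | B | then then A'; S' → ε | A; A' → ε | stmt then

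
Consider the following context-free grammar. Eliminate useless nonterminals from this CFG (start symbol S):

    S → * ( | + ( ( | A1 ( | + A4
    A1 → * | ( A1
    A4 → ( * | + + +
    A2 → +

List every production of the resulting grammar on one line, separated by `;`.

Generating nonterminals: {A1, A2, A4, S}.
Reachable from S after that: {A1, A4, S}.
Removed useless symbols: {A2} and every production mentioning them.

S → * ( | + ( ( | A1 ( | + A4; A1 → * | ( A1; A4 → ( * | + + +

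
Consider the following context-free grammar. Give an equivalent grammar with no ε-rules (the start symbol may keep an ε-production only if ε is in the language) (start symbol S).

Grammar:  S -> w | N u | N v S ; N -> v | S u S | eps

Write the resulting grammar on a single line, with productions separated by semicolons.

The nullable symbols are {N}.
ε ∉ L(G), so no ε-production is kept.
Expand every rule over subsets of its nullable positions: S → N u gives N u | u. S → N v S gives N v S | v S.

S -> w | N u | u | N v S | v S; N -> v | S u S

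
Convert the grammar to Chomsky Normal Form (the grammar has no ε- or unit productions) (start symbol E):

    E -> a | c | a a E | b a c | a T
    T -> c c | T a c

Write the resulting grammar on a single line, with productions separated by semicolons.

E -> a | c | X1 Y1 | X2 Y2 | X1 T; T -> X3 X3 | T Y3; X1 -> a; X2 -> b; X3 -> c; Y1 -> X1 E; Y2 -> X1 X3; Y3 -> X1 X3

Introduce a nonterminal for each terminal appearing in a rule of length ≥ 2: X1 → a, X2 → b, X3 → c.
Binarize each right-hand side of length ≥ 3 by chaining fresh nonterminals (Y1, Y2, …): affected rules were E → X1 X1 E; E → X2 X1 X3; T → T X1 X3.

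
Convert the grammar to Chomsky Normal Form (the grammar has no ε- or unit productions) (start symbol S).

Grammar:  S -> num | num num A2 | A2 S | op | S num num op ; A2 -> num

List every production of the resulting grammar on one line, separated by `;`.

Introduce a nonterminal for each terminal appearing in a rule of length ≥ 2: X1 → num, X2 → op.
Binarize each right-hand side of length ≥ 3 by chaining fresh nonterminals (Y1, Y2, …): affected rules were S → X1 X1 A2; S → S X1 X1 X2.

S -> num | X1 Y1 | A2 S | op | S Y2; A2 -> num; X1 -> num; X2 -> op; Y1 -> X1 A2; Y2 -> X1 Y3; Y3 -> X1 X2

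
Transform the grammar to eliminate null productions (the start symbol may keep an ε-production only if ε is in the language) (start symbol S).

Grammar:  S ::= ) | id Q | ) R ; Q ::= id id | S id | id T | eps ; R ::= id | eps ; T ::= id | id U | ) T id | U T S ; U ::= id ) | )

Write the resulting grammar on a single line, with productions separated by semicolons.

The nullable symbols are {Q, R}.
ε ∉ L(G), so no ε-production is kept.
Expand every rule over subsets of its nullable positions: S → id Q gives id Q | id.

S ::= ) | id Q | id | ) R; Q ::= id id | S id | id T; R ::= id; T ::= id | id U | ) T id | U T S; U ::= id ) | )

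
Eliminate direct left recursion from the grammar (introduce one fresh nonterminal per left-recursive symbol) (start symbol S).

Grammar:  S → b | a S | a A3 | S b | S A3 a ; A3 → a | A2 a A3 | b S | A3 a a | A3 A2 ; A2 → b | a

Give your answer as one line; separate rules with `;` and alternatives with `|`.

S → b S' | a S S' | a A3 S'; A3 → a A3' | A2 a A3 A3' | b S A3'; A2 → b | a; S' → b S' | A3 a S' | ε; A3' → a a A3' | A2 A3' | ε

Left recursion appears on S, A3.
For S: α = {b, A3 a}, β = {b, a S, a A3}. Rewrite as S → β S' and S' → α S' | ε.
For A3: α = {a a, A2}, β = {a, A2 a A3, b S}. Rewrite as A3 → β A3' and A3' → α A3' | ε.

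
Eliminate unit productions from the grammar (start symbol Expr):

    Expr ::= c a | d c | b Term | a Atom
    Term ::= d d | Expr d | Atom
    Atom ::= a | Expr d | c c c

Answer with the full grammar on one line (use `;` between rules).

Unit pairs: Term ⇒* {Atom}.
For every A with A ⇒* B via unit rules, add B's non-unit alternatives to A; then delete every rule of the form X → Y.

Expr ::= c a | d c | b Term | a Atom; Term ::= d d | Expr d | a | c c c; Atom ::= a | Expr d | c c c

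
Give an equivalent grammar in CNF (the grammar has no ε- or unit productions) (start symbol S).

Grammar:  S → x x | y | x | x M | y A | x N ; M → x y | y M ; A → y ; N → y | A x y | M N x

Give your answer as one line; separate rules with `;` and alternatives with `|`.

Introduce a nonterminal for each terminal appearing in a rule of length ≥ 2: X1 → x, X2 → y.
Binarize each right-hand side of length ≥ 3 by chaining fresh nonterminals (Y1, Y2, …): affected rules were N → A X1 X2; N → M N X1.

S → X1 X1 | y | x | X1 M | X2 A | X1 N; M → X1 X2 | X2 M; A → y; N → y | A Y1 | M Y2; X1 → x; X2 → y; Y1 → X1 X2; Y2 → N X1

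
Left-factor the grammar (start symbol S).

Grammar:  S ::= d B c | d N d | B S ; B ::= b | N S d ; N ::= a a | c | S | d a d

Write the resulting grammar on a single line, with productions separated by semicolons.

S ::= B S | d S'; B ::= b | N S d; N ::= a a | c | S | d a d; S' ::= B c | N d

S has alternatives sharing prefix 'd': factor to S → d S' with S' → B c | N d.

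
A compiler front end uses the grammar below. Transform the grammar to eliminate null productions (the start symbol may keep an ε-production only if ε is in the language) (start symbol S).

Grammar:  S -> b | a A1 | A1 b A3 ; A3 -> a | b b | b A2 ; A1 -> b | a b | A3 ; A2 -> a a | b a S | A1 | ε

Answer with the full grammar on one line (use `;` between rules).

S -> b | a A1 | A1 b A3; A3 -> a | b b | b A2 | b; A1 -> b | a b | A3; A2 -> a a | b a S | A1

Nullable set = {A2}.
ε ∉ L(G), so no ε-production is kept.
Add the nullable-subset variants: A3 → b A2 gives b A2 | b.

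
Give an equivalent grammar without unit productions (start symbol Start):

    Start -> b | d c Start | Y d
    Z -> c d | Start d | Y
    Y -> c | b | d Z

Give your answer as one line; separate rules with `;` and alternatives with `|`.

Unit pairs: Z ⇒* {Y}.
Replace each nonterminal's rules with the union of the non-unit rules of every nonterminal it unit-derives.

Start -> b | d c Start | Y d; Z -> c d | Start d | c | b | d Z; Y -> c | b | d Z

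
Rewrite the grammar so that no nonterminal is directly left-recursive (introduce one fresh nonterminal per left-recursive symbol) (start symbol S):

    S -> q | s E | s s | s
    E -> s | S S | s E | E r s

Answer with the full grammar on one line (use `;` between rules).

S -> q | s E | s s | s; E -> s E' | S S E' | s E E'; E' -> r s E' | ε

Left recursion appears on E.
For E: α = {r s}, β = {s, S S, s E}. Rewrite as E → β E' and E' → α E' | ε.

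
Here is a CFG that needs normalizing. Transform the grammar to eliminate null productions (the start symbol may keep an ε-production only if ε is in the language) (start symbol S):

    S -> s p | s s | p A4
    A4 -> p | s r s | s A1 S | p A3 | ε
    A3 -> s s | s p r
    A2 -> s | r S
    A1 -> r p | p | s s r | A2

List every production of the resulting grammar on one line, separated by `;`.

The nullable symbols are {A4}.
ε ∉ L(G), so no ε-production is kept.
For each production, add variants omitting each subset of nullable occurrences: S → p A4 gives p A4 | p.

S -> s p | s s | p A4 | p; A4 -> p | s r s | s A1 S | p A3; A3 -> s s | s p r; A2 -> s | r S; A1 -> r p | p | s s r | A2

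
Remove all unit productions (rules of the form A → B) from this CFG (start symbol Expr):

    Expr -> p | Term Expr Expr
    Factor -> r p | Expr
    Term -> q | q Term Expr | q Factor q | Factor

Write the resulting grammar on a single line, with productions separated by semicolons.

Unit pairs: Factor ⇒* {Expr}; Term ⇒* {Expr, Factor}.
For every A with A ⇒* B via unit rules, add B's non-unit alternatives to A; then delete every rule of the form X → Y.

Expr -> p | Term Expr Expr; Factor -> r p | p | Term Expr Expr; Term -> q | q Term Expr | q Factor q | r p | p | Term Expr Expr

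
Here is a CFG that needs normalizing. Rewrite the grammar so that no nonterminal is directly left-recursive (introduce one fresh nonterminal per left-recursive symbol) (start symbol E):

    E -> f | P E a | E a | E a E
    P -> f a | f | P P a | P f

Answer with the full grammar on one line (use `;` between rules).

Left recursion appears on E, P.
For E: α = {a, a E}, β = {f, P E a}. Rewrite as E → β E' and E' → α E' | ε.
For P: α = {P a, f}, β = {f a, f}. Rewrite as P → β P' and P' → α P' | ε.

E -> f E' | P E a E'; P -> f a P' | f P'; E' -> a E' | a E E' | ε; P' -> P a P' | f P' | ε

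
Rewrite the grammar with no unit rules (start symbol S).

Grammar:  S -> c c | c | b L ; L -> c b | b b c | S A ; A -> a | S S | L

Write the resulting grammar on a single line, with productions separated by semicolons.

Unit pairs: A ⇒* {L}.
Replace each nonterminal's rules with the union of the non-unit rules of every nonterminal it unit-derives.

S -> c c | c | b L; L -> c b | b b c | S A; A -> c b | b b c | S A | a | S S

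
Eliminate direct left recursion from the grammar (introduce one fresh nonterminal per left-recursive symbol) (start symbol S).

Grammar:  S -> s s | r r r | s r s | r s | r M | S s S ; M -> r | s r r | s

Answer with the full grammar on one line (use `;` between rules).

Directly left-recursive nonterminal: S.
For S: α = {s S}, β = {s s, r r r, s r s, r s, r M}. Rewrite as S → β S' and S' → α S' | ε.

S -> s s S' | r r r S' | s r s S' | r s S' | r M S'; M -> r | s r r | s; S' -> s S S' | ε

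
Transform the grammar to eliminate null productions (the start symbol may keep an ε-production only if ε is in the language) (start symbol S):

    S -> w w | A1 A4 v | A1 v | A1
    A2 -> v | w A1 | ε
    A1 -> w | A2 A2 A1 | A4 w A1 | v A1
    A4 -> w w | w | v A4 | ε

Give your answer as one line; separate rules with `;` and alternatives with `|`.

S -> w w | A1 A4 v | A1 v | A1; A2 -> v | w A1; A1 -> w | A2 A2 A1 | A2 A1 | A4 w A1 | w A1 | v A1; A4 -> w w | w | v A4 | v

Nullable nonterminals: {A2, A4}.
ε ∉ L(G), so no ε-production is kept.
For each production, add variants omitting each subset of nullable occurrences: S → A1 A4 v gives A1 A4 v | A1 v. A1 → A2 A2 A1 gives A2 A2 A1 | A2 A1. A1 → A4 w A1 gives A4 w A1 | w A1. A4 → v A4 gives v A4 | v.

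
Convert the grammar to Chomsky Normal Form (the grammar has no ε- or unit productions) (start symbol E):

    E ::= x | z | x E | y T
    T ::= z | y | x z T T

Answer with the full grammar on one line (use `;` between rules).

E ::= x | z | X1 E | X2 T; T ::= z | y | X1 Y1; X1 ::= x; X2 ::= y; X3 ::= z; Y1 ::= X3 Y2; Y2 ::= T T

Introduce a nonterminal for each terminal appearing in a rule of length ≥ 2: X1 → x, X2 → y, X3 → z.
Binarize each right-hand side of length ≥ 3 by chaining fresh nonterminals (Y1, Y2, …): affected rules were T → X1 X3 T T.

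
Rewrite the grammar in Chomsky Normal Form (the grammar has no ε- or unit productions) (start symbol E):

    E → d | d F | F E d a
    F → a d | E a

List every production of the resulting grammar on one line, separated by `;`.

Introduce a nonterminal for each terminal appearing in a rule of length ≥ 2: X1 → d, X2 → a.
Binarize each right-hand side of length ≥ 3 by chaining fresh nonterminals (Y1, Y2, …): affected rules were E → F E X1 X2.

E → d | X1 F | F Y1; F → X2 X1 | E X2; X1 → d; X2 → a; Y1 → E Y2; Y2 → X1 X2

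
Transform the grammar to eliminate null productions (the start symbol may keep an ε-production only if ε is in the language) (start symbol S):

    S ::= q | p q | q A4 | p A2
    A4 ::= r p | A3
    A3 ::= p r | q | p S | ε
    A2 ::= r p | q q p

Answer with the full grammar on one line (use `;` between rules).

Nullable set = {A3, A4}.
ε ∉ L(G), so no ε-production is kept.

S ::= q | p q | q A4 | p A2; A4 ::= r p | A3; A3 ::= p r | q | p S; A2 ::= r p | q q p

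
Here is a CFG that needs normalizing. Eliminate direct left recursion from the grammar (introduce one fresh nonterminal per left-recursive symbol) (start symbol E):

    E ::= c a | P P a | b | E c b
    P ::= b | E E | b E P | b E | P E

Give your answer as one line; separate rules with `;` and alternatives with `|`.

Directly left-recursive nonterminals: E, P.
For E: α = {c b}, β = {c a, P P a, b}. Rewrite as E → β E' and E' → α E' | ε.
For P: α = {E}, β = {b, E E, b E P, b E}. Rewrite as P → β P' and P' → α P' | ε.

E ::= c a E' | P P a E' | b E'; P ::= b P' | E E P' | b E P P' | b E P'; E' ::= c b E' | ε; P' ::= E P' | ε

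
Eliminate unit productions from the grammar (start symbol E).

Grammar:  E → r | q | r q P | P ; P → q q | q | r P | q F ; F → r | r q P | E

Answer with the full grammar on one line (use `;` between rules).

Unit pairs: E ⇒* {P}; F ⇒* {E, P}.
For each unit pair (A, B), copy every non-unit production of B to A, then drop all unit productions.

E → r | q | r q P | q q | r P | q F; P → q q | q | r P | q F; F → r | q | r q P | q q | r P | q F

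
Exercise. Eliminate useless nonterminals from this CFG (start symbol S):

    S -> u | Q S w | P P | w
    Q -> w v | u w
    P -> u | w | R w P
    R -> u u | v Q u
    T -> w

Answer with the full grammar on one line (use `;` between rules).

Generating nonterminals: {P, Q, R, S, T}.
Reachable from S after that: {P, Q, R, S}.
Removed useless symbols: {T} and every production mentioning them.

S -> u | Q S w | P P | w; Q -> w v | u w; P -> u | w | R w P; R -> u u | v Q u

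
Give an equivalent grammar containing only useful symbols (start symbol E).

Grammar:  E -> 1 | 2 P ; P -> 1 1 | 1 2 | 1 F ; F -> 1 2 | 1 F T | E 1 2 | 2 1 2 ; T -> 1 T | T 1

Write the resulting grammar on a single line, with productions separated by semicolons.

Generating nonterminals: {E, F, P}.
Reachable from E after that: {E, F, P}.
Removed useless symbols: {T} and every production mentioning them.

E -> 1 | 2 P; P -> 1 1 | 1 2 | 1 F; F -> 1 2 | E 1 2 | 2 1 2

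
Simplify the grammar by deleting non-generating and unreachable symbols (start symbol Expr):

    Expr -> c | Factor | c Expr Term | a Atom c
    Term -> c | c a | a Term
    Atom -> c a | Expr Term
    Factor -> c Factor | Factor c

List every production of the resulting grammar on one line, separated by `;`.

Generating nonterminals: {Atom, Expr, Term}.
Reachable from Expr after that: {Atom, Expr, Term}.
Removed useless symbols: {Factor} and every production mentioning them.

Expr -> c | c Expr Term | a Atom c; Term -> c | c a | a Term; Atom -> c a | Expr Term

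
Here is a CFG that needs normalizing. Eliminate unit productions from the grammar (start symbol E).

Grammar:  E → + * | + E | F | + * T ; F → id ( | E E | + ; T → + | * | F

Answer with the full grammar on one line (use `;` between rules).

Unit pairs: E ⇒* {F}; T ⇒* {F}.
For each unit pair (A, B), copy every non-unit production of B to A, then drop all unit productions.

E → + * | + E | + * T | id ( | E E | +; F → id ( | E E | +; T → id ( | E E | + | *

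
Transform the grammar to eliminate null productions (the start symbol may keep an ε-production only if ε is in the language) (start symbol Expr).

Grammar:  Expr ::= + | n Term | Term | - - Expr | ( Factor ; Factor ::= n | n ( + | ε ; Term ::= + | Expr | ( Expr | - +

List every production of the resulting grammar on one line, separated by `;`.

The nullable symbols are {Factor}.
ε ∉ L(G), so no ε-production is kept.
Add the nullable-subset variants: Expr → ( Factor gives ( Factor | (.

Expr ::= + | n Term | Term | - - Expr | ( Factor | (; Factor ::= n | n ( +; Term ::= + | Expr | ( Expr | - +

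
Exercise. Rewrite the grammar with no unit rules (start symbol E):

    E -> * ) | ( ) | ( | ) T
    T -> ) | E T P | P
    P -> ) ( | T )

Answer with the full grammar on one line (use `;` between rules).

Unit pairs: T ⇒* {P}.
For each unit pair (A, B), copy every non-unit production of B to A, then drop all unit productions.

E -> * ) | ( ) | ( | ) T; T -> ) ( | T ) | ) | E T P; P -> ) ( | T )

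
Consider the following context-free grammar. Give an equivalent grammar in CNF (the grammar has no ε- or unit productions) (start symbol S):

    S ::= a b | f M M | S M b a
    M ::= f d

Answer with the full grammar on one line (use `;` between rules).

S ::= X1 X2 | X3 Y1 | S Y2; M ::= X3 X4; X1 ::= a; X2 ::= b; X3 ::= f; X4 ::= d; Y1 ::= M M; Y2 ::= M Y3; Y3 ::= X2 X1

Introduce a nonterminal for each terminal appearing in a rule of length ≥ 2: X1 → a, X2 → b, X3 → f, X4 → d.
Binarize each right-hand side of length ≥ 3 by chaining fresh nonterminals (Y1, Y2, …): affected rules were S → X3 M M; S → S M X2 X1.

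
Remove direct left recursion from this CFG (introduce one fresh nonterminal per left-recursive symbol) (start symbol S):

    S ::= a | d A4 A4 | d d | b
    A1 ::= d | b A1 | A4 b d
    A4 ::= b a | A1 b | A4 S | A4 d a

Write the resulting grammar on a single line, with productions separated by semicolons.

S ::= a | d A4 A4 | d d | b; A1 ::= d | b A1 | A4 b d; A4 ::= b a A4' | A1 b A4'; A4' ::= S A4' | d a A4' | ε

Directly left-recursive nonterminal: A4.
For A4: α = {S, d a}, β = {b a, A1 b}. Rewrite as A4 → β A4' and A4' → α A4' | ε.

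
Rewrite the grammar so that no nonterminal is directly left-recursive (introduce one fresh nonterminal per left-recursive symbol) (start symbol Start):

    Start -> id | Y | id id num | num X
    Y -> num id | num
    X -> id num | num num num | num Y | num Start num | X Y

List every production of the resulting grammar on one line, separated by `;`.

Left recursion appears on X.
For X: α = {Y}, β = {id num, num num num, num Y, num Start num}. Rewrite as X → β X1 and X1 → α X1 | ε.

Start -> id | Y | id id num | num X; Y -> num id | num; X -> id num X1 | num num num X1 | num Y X1 | num Start num X1; X1 -> Y X1 | eps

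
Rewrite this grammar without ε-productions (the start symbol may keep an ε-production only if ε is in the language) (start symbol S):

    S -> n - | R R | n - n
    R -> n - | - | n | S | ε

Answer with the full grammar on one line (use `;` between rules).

Nullable nonterminals: {R, S}.
ε ∈ L(G) since S is nullable, so keep S → ε.
Expand every rule over subsets of its nullable positions: S → R R gives R R | R.

S -> n - | R R | R | n - n | ε; R -> n - | - | n | S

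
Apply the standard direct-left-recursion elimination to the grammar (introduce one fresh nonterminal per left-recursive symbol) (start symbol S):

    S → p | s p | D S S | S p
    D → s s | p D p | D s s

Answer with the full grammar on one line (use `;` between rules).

S → p S' | s p S' | D S S S'; D → s s D' | p D p D'; S' → p S' | ε; D' → s s D' | ε

Directly left-recursive nonterminals: S, D.
For S: α = {p}, β = {p, s p, D S S}. Rewrite as S → β S' and S' → α S' | ε.
For D: α = {s s}, β = {s s, p D p}. Rewrite as D → β D' and D' → α D' | ε.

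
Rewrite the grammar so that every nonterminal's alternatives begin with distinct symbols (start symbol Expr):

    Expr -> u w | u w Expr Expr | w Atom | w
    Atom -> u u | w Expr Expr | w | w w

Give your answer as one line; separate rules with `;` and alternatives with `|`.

Expr -> u w Expr1 | w Expr2; Atom -> u u | w Atom1; Expr1 -> ε | Expr Expr; Expr2 -> Atom | ε; Atom1 -> Expr Expr | ε | w

Expr has alternatives sharing prefix 'u w': factor to Expr → u w Expr1 with Expr1 → ε | Expr Expr.
Expr has alternatives sharing prefix 'w': factor to Expr → w Expr2 with Expr2 → Atom | ε.
Atom has alternatives sharing prefix 'w': factor to Atom → w Atom1 with Atom1 → Expr Expr | ε | w.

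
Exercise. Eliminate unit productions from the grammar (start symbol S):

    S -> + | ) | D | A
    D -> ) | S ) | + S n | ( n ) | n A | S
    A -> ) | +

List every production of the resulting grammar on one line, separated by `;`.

Unit pairs: D ⇒* {A, S}; S ⇒* {A, D}.
For each unit pair (A, B), copy every non-unit production of B to A, then drop all unit productions.

S -> ) | S ) | + S n | ( n ) | n A | +; D -> + | ) | S ) | + S n | ( n ) | n A; A -> ) | +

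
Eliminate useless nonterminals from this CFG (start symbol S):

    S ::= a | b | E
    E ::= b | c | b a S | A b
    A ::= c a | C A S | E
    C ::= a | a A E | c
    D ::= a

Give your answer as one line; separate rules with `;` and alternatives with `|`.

S ::= a | b | E; E ::= b | c | b a S | A b; A ::= c a | C A S | E; C ::= a | a A E | c

Generating nonterminals: {A, C, D, E, S}.
Reachable from S after that: {A, C, E, S}.
Removed useless symbols: {D} and every production mentioning them.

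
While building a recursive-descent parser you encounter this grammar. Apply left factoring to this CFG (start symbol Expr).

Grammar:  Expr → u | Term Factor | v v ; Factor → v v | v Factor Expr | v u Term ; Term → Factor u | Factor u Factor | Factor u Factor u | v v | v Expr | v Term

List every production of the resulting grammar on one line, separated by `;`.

Factor has alternatives sharing prefix 'v': factor to Factor → v Factor1 with Factor1 → v | Factor Expr | u Term.
Term has alternatives sharing prefix 'Factor u': factor to Term → Factor u Term1 with Term1 → ε | Factor | Factor u.
Term has alternatives sharing prefix 'v': factor to Term → v Term2 with Term2 → v | Expr | Term.
Term1 has alternatives sharing prefix 'Factor': factor to Term1 → Factor Term11 with Term11 → ε | u.

Expr → u | Term Factor | v v; Factor → v Factor1; Term → Factor u Term1 | v Term2; Factor1 → v | Factor Expr | u Term; Term1 → ε | Factor Term11; Term2 → v | Expr | Term; Term11 → ε | u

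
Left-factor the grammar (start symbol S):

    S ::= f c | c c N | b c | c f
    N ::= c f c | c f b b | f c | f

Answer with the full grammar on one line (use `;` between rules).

S has alternatives sharing prefix 'c': factor to S → c S' with S' → c N | f.
N has alternatives sharing prefix 'c f': factor to N → c f N' with N' → c | b b.
N has alternatives sharing prefix 'f': factor to N → f N'' with N'' → c | ε.

S ::= f c | b c | c S'; N ::= c f N' | f N''; S' ::= c N | f; N' ::= c | b b; N'' ::= c | ε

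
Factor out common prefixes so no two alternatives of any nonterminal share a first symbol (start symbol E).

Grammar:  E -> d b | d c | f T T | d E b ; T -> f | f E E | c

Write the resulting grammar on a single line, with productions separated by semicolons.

E has alternatives sharing prefix 'd': factor to E → d E' with E' → b | c | E b.
T has alternatives sharing prefix 'f': factor to T → f T' with T' → ε | E E.

E -> f T T | d E'; T -> c | f T'; E' -> b | c | E b; T' -> ε | E E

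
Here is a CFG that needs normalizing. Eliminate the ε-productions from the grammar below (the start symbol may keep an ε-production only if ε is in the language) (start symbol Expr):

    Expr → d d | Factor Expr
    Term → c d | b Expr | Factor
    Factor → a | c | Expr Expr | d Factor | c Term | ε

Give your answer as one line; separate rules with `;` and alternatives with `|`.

Expr → d d | Factor Expr; Term → c d | b Expr | Factor; Factor → a | c | Expr Expr | d Factor | d | c Term

Nullable set = {Factor, Term}.
ε ∉ L(G), so no ε-production is kept.
Expand every rule over subsets of its nullable positions: Factor → d Factor gives d Factor | d.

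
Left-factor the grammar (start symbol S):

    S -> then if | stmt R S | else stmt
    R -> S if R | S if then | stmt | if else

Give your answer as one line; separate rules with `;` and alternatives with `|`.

S -> then if | stmt R S | else stmt; R -> stmt | if else | S if R'; R' -> R | then

R has alternatives sharing prefix 'S if': factor to R → S if R' with R' → R | then.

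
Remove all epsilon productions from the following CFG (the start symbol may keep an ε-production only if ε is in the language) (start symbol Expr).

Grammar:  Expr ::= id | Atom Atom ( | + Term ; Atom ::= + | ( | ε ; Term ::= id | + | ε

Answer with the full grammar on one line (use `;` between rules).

Expr ::= id | Atom Atom ( | Atom ( | ( | + Term | +; Atom ::= + | (; Term ::= id | +

Nullable set = {Atom, Term}.
ε ∉ L(G), so no ε-production is kept.
Add the nullable-subset variants: Expr → Atom Atom ( gives Atom Atom ( | Atom ( | (. Expr → + Term gives + Term | +.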